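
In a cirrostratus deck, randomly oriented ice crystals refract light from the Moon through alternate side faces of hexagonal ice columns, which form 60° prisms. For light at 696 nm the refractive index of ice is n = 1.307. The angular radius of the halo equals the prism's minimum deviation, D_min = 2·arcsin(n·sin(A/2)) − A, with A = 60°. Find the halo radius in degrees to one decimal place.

n·sin(A/2) = 1.307 × sin 30° = 1.307 × 0.5000 = 0.6535.
D_min = 2·arcsin(0.6535) − 60° = 2 × 40.806° − 60° = 21.612°.

21.6°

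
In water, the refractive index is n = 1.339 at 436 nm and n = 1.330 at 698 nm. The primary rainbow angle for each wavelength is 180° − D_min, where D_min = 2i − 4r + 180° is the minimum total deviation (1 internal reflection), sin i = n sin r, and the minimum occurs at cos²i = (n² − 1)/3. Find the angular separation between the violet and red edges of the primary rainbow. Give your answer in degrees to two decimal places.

1.30°

At 436 nm (n = 1.339): cos²i = 0.26431 → i = 59.062°, r = 39.834°, D_min = 138.786°, rainbow angle = 41.214°.
At 698 nm (n = 1.330): cos²i = 0.25630 → i = 59.585°, r = 40.422°, D_min = 137.484°, rainbow angle = 42.516°.
Angular width = |41.214° − 42.516°| = 1.303°.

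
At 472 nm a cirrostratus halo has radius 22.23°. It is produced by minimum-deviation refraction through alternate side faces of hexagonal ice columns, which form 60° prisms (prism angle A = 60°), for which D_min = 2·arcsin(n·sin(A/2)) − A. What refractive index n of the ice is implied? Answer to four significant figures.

Rearranging: n = sin((D_min + A)/2) / sin(A/2).
(D_min + A)/2 = (22.23° + 60°)/2 = 41.115°.
n = sin 41.115° / sin 30° = 0.6576 / 0.5000 = 1.3151.

1.315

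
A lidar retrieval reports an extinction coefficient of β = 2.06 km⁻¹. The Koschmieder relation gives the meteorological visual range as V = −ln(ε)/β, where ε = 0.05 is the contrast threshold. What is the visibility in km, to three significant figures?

1.45 km

V = −ln(0.05) / 2.06 = 2.996 / 2.06 = 1.4542 km.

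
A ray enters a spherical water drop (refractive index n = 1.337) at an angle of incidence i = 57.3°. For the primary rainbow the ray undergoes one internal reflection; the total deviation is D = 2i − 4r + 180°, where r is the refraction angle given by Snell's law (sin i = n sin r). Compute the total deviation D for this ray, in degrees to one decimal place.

138.6°

sin r = sin 57.3° / 1.337 = 0.8415/1.337 = 0.6294; r = 39.01°.
D = 2·57.3° − 4·39.01° + 180° = 114.60° − 156.02° + 180° = 138.58°.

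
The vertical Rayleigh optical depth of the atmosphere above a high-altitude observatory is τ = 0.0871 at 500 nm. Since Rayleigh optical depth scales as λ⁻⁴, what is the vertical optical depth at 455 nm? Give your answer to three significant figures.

0.127

τ(455 nm) = τ(500 nm) × (500/455)⁴ = 0.0871 × (1.0989)⁴ = 0.0871 × 1.4583 = 0.1270.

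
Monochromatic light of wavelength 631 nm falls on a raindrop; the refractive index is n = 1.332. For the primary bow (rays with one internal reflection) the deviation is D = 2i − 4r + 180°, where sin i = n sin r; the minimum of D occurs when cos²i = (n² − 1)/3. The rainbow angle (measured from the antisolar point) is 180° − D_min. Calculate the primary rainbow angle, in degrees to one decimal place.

cos²i = (1.77422 − 1)/3 = 0.25807; i = arccos(0.50801) = 59.469°.
sin r = sin 59.469°/1.332 = 0.64666; r = 40.290°.
D_min = 2·59.469° − 4·40.290° + 180° = 137.776°.
Rainbow angle = 180° − D_min = 42.224°.

42.2°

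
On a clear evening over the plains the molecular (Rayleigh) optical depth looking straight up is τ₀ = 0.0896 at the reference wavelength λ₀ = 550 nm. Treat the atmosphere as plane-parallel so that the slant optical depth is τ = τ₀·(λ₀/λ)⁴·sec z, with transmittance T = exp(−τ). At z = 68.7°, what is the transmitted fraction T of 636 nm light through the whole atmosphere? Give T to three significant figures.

sec 68.7° = 2.7529.
τ = 0.0896 × (550/636)⁴ × 2.7529 = 0.0896 × 0.5593 × 2.7529 = 0.1380.
T = exp(−0.1380) = 0.8711.

0.871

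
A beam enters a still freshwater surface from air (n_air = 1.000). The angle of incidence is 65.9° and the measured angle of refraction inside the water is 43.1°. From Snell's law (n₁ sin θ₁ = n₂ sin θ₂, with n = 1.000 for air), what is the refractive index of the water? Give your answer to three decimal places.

1.336

n = sin θ_i / sin θ_r = sin 65.9° / sin 43.1° = 0.9128 / 0.6833 = 1.3360.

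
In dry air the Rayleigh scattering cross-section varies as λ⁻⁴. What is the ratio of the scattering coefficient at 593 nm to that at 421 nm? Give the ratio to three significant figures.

0.254

Rayleigh scattering ∝ λ⁻⁴, so the ratio of coefficients is the inverse fourth power of the wavelength ratio.
σ(593)/σ(421) = (421/593)⁴ = (0.7099)⁴ = 0.254.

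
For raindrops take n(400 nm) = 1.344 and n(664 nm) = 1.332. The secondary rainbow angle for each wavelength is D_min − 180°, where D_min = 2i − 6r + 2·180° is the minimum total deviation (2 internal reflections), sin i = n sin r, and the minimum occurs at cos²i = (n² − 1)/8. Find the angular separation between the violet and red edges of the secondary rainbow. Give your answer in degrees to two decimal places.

At 400 nm (n = 1.344): cos²i = 0.10079 → i = 71.490°, r = 44.874°, D_min = 233.733°, rainbow angle = 53.733°.
At 664 nm (n = 1.332): cos²i = 0.09678 → i = 71.875°, r = 45.520°, D_min = 230.628°, rainbow angle = 50.628°.
Angular width = |53.733° − 50.628°| = 3.104°.

3.10°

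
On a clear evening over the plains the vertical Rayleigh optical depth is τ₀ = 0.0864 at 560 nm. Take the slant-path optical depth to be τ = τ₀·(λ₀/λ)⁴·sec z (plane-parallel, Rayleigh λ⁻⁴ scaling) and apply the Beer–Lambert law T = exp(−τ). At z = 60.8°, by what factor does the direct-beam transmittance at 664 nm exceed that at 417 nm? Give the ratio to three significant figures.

Airmass: sec 60.8° = 2.0498.
τ(664 nm) = 0.0864 × (560/664)⁴ × 2.0498 = 0.0864 × 0.5059 × 2.0498 = 0.0896.
τ(417 nm) = 0.0864 × (560/417)⁴ × 2.0498 = 0.0864 × 3.2524 × 2.0498 = 0.5760.
T(664)/T(417) = exp(τ_B − τ_A) = exp(0.4864) = 1.6265.

1.63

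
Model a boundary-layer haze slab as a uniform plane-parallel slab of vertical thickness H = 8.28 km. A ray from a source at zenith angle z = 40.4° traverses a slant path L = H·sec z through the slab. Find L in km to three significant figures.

sec z = 1/cos 40.4° = 1.3131.
L = 8.28 × 1.3131 = 10.873 km.

10.9 km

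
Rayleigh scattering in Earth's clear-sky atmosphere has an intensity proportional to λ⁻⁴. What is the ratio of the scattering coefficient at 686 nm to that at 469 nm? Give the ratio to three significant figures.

Rayleigh scattering ∝ λ⁻⁴, so the ratio of coefficients is the inverse fourth power of the wavelength ratio.
σ(686)/σ(469) = (469/686)⁴ = (0.6837)⁴ = 0.2185.

0.218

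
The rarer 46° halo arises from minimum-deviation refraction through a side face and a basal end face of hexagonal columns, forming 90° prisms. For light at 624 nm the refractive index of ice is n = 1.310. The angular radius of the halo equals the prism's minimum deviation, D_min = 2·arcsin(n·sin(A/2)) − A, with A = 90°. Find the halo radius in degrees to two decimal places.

n·sin(A/2) = 1.310 × sin 45° = 1.310 × 0.7071 = 0.9263.
D_min = 2·arcsin(0.9263) − 90° = 2 × 67.867° − 90° = 45.733°.

45.73°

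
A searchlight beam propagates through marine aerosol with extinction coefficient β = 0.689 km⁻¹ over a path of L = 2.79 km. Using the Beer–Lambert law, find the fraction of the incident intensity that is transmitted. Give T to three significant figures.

τ = β·L = 0.689 × 2.79 = 1.9223.
T = exp(−1.9223) = 0.1463.

0.146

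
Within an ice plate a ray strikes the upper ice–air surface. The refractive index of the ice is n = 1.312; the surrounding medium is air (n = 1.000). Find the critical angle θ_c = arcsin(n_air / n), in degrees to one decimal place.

49.7°

sin θ_c = n_air / n = 1.000 / 1.312 = 0.7622.
θ_c = arcsin(0.7622) = 49.66°.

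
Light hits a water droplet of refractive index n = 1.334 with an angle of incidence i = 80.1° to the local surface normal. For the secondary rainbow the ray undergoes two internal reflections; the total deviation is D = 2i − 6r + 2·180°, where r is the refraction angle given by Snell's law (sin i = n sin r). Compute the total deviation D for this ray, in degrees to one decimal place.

234.6°

sin r = sin 80.1° / 1.334 = 0.9851/1.334 = 0.7385; r = 47.60°.
D = 2·80.1° − 6·47.60° + 2·180° = 160.20° − 285.60° + 360° = 234.60°.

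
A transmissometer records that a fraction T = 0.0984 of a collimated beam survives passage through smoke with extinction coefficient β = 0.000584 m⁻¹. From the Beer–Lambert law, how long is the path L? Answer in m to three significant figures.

Beer–Lambert: T = exp(−βL) ⇒ L = −ln(T)/β = −ln(0.0984)/0.000584 = 2.3187/0.000584 = 3970 m.

3970 m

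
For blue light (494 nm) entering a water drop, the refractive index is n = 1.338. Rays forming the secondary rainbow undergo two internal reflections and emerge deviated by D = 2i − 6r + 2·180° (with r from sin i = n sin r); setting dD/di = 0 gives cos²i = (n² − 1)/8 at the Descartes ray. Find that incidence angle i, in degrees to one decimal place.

cos²i = (1.338² − 1)/8 = (1.79024 − 1)/8 = 0.09878.
cos i = 0.31429, so i = 71.682°.

71.7°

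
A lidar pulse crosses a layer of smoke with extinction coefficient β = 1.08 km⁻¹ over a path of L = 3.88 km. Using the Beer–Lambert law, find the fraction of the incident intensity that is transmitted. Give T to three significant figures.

τ = β·L = 1.08 × 3.88 = 4.1904.
T = exp(−4.1904) = 0.0151.

0.0151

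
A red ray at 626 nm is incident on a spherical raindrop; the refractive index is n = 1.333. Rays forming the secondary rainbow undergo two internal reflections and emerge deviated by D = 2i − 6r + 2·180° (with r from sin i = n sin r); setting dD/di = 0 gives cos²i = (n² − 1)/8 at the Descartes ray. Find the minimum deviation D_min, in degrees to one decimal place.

cos²i = (1.77689 − 1)/8 = 0.09711; i = arccos(0.31163) = 71.843°.
sin r = sin 71.843°/1.333 = 0.71283; r = 45.466°.
D_min = 2·71.843° − 6·45.466° + 360° = 230.891°.

230.9°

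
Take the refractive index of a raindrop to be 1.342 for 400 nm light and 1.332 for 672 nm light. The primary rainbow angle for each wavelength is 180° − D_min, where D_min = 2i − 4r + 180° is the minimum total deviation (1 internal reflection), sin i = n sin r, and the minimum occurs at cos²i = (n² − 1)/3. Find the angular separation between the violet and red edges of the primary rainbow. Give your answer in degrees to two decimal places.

1.44°

At 400 nm (n = 1.342): cos²i = 0.26699 → i = 58.888°, r = 39.641°, D_min = 139.213°, rainbow angle = 40.787°.
At 672 nm (n = 1.332): cos²i = 0.25807 → i = 59.469°, r = 40.290°, D_min = 137.776°, rainbow angle = 42.224°.
Angular width = |40.787° − 42.224°| = 1.437°.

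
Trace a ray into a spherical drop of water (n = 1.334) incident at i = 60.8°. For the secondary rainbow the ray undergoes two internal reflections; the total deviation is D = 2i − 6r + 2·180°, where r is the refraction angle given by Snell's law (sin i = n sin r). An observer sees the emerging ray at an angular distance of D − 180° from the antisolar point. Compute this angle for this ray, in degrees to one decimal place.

sin r = sin 60.8° / 1.334 = 0.8729/1.334 = 0.6544; r = 40.87°.
D = 2·60.8° − 6·40.87° + 2·180° = 121.60° − 245.23° + 360° = 236.37°.
Angle from antisolar point = D − 180° = 56.37°.

56.4°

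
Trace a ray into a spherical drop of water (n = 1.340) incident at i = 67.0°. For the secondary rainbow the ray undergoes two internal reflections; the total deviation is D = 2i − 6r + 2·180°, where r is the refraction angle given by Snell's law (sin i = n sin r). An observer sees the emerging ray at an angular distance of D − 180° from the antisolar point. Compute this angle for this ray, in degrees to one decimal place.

sin r = sin 67.0° / 1.340 = 0.9205/1.340 = 0.6869; r = 43.39°.
D = 2·67.0° − 6·43.39° + 2·180° = 134.00° − 260.33° + 360° = 233.67°.
Angle from antisolar point = D − 180° = 53.67°.

53.7°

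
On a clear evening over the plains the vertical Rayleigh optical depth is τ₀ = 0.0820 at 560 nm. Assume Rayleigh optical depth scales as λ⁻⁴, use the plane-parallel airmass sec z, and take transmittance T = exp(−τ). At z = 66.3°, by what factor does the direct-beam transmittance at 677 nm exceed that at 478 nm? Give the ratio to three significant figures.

1.33

Airmass: sec 66.3° = 2.4879.
τ(677 nm) = 0.0820 × (560/677)⁴ × 2.4879 = 0.0820 × 0.4682 × 2.4879 = 0.0955.
τ(478 nm) = 0.0820 × (560/478)⁴ × 2.4879 = 0.0820 × 1.8838 × 2.4879 = 0.3843.
T(677)/T(478) = exp(τ_B − τ_A) = exp(0.2888) = 1.3348.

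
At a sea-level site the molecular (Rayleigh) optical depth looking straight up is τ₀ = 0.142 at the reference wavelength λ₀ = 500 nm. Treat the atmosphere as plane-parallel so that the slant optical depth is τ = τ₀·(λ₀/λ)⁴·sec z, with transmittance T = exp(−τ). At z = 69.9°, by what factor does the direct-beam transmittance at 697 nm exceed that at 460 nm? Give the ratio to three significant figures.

1.60

Airmass: sec 69.9° = 2.9099.
τ(697 nm) = 0.142 × (500/697)⁴ × 2.9099 = 0.142 × 0.2648 × 2.9099 = 0.1094.
τ(460 nm) = 0.142 × (500/460)⁴ × 2.9099 = 0.142 × 1.3959 × 2.9099 = 0.5768.
T(697)/T(460) = exp(τ_B − τ_A) = exp(0.4674) = 1.5958.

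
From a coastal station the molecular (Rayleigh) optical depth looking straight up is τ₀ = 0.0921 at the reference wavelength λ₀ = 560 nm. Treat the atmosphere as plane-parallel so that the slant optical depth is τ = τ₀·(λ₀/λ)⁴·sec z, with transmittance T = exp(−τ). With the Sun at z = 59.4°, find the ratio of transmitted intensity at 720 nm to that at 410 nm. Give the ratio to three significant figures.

Airmass: sec 59.4° = 1.9645.
τ(720 nm) = 0.0921 × (560/720)⁴ × 1.9645 = 0.0921 × 0.3660 × 1.9645 = 0.0662.
τ(410 nm) = 0.0921 × (560/410)⁴ × 1.9645 = 0.0921 × 3.4803 × 1.9645 = 0.6297.
T(720)/T(410) = exp(τ_B − τ_A) = exp(0.5635) = 1.7568.

1.76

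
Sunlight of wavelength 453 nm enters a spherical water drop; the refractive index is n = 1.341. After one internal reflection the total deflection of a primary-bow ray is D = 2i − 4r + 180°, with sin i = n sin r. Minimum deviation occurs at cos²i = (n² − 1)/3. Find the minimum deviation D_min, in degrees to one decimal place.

139.1°

cos²i = (1.79828 − 1)/3 = 0.26609; i = arccos(0.51584) = 58.946°.
sin r = sin 58.946°/1.341 = 0.63884; r = 39.705°.
D_min = 2·58.946° − 4·39.705° + 180° = 139.071°.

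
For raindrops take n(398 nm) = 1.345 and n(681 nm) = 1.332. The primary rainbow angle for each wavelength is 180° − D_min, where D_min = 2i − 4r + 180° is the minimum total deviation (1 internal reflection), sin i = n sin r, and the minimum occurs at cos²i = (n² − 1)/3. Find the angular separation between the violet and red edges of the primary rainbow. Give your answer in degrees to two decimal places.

At 398 nm (n = 1.345): cos²i = 0.26967 → i = 58.715°, r = 39.448°, D_min = 139.635°, rainbow angle = 40.365°.
At 681 nm (n = 1.332): cos²i = 0.25807 → i = 59.469°, r = 40.290°, D_min = 137.776°, rainbow angle = 42.224°.
Angular width = |40.365° − 42.224°| = 1.859°.

1.86°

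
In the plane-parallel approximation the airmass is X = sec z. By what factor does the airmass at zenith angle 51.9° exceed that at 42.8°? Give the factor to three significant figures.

1.19

X(51.9°)/X(42.8°) = sec 51.9° / sec 42.8° = cos 42.8° / cos 51.9° = 0.7337/0.6170 = 1.1891.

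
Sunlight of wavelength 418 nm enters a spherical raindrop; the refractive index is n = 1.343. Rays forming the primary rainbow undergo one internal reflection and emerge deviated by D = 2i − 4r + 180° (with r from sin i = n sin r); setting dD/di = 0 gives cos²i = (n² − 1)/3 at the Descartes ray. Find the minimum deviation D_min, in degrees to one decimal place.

139.4°

cos²i = (1.80365 − 1)/3 = 0.26788; i = arccos(0.51757) = 58.830°.
sin r = sin 58.830°/1.343 = 0.63711; r = 39.577°.
D_min = 2·58.830° − 4·39.577° + 180° = 139.354°.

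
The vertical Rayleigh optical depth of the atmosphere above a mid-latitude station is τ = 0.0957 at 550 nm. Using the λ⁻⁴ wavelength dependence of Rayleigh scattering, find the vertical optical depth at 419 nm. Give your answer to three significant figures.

τ(419 nm) = τ(550 nm) × (550/419)⁴ = 0.0957 × (1.3126)⁴ = 0.0957 × 2.9689 = 0.2841.

0.284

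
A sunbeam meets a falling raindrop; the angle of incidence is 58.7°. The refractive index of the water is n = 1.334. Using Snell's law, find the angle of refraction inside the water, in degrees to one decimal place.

Snell: sin θ_r = sin θ_i / n = sin 58.7° / 1.334 = 0.8545 / 1.334 = 0.6405.
θ_r = arcsin(0.6405) = 39.83°.

39.8°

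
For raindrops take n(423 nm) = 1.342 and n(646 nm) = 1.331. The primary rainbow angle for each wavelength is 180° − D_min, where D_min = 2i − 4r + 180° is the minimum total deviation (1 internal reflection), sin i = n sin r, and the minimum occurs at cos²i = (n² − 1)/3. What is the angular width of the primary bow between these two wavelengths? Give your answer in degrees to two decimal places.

1.58°

At 423 nm (n = 1.342): cos²i = 0.26699 → i = 58.888°, r = 39.641°, D_min = 139.213°, rainbow angle = 40.787°.
At 646 nm (n = 1.331): cos²i = 0.25719 → i = 59.527°, r = 40.356°, D_min = 137.630°, rainbow angle = 42.370°.
Angular width = |40.787° − 42.370°| = 1.583°.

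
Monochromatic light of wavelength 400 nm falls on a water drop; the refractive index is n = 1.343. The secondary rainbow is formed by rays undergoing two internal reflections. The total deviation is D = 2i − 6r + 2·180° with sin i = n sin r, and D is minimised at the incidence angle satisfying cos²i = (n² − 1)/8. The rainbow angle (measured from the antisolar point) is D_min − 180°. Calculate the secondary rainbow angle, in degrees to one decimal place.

cos²i = (1.80365 − 1)/8 = 0.10046; i = arccos(0.31695) = 71.522°.
sin r = sin 71.522°/1.343 = 0.70621; r = 44.928°.
D_min = 2·71.522° − 6·44.928° + 360° = 233.478°.
Rainbow angle = D_min − 180° = 53.478°.

53.5°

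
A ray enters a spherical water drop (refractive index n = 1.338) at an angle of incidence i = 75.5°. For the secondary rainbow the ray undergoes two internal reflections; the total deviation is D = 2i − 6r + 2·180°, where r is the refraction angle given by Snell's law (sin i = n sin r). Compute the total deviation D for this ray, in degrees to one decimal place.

sin r = sin 75.5° / 1.338 = 0.9681/1.338 = 0.7236; r = 46.35°.
D = 2·75.5° − 6·46.35° + 2·180° = 151.00° − 278.10° + 360° = 232.90°.

232.9°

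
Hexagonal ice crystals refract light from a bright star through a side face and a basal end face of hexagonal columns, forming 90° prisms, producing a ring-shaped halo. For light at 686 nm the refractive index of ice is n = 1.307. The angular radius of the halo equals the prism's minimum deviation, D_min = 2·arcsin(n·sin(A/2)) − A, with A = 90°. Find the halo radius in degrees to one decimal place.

n·sin(A/2) = 1.307 × sin 45° = 1.307 × 0.7071 = 0.9242.
D_min = 2·arcsin(0.9242) − 90° = 2 × 67.546° − 90° = 45.093°.

45.1°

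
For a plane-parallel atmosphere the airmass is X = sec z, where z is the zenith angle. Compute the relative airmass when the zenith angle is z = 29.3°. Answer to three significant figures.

1.15

X = sec z = 1/cos 29.3° = 1/0.8721 = 1.1467.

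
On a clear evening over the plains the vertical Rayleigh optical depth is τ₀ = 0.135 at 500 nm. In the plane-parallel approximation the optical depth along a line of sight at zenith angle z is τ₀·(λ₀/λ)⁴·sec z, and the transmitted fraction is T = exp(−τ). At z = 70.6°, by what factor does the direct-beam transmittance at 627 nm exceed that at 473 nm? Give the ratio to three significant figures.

Airmass: sec 70.6° = 3.0106.
τ(627 nm) = 0.135 × (500/627)⁴ × 3.0106 = 0.135 × 0.4044 × 3.0106 = 0.1644.
τ(473 nm) = 0.135 × (500/473)⁴ × 3.0106 = 0.135 × 1.2486 × 3.0106 = 0.5075.
T(627)/T(473) = exp(τ_B − τ_A) = exp(0.3431) = 1.4093.

1.41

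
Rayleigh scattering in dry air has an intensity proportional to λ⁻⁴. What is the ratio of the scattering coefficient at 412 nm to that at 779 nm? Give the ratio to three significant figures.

Rayleigh scattering ∝ λ⁻⁴, so the ratio of coefficients is the inverse fourth power of the wavelength ratio.
σ(412)/σ(779) = (779/412)⁴ = (1.8908)⁴ = 12.78.

12.8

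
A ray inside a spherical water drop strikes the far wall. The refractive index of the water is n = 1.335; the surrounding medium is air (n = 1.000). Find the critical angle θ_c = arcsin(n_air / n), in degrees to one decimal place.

sin θ_c = n_air / n = 1.000 / 1.335 = 0.7491.
θ_c = arcsin(0.7491) = 48.51°.

48.5°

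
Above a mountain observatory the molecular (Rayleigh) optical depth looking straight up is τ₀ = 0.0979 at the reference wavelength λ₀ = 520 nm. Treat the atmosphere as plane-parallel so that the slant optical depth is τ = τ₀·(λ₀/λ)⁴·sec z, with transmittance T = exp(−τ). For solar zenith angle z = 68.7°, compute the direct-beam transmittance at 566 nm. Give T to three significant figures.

sec 68.7° = 2.7529.
τ = 0.0979 × (520/566)⁴ × 2.7529 = 0.0979 × 0.7124 × 2.7529 = 0.1920.
T = exp(−0.1920) = 0.8253.

0.825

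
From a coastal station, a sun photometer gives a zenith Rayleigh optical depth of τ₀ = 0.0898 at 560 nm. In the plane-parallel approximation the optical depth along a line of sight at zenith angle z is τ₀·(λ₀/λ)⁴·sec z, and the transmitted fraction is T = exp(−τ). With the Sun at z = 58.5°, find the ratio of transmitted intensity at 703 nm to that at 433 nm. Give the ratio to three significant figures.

Airmass: sec 58.5° = 1.9139.
τ(703 nm) = 0.0898 × (560/703)⁴ × 1.9139 = 0.0898 × 0.4027 × 1.9139 = 0.0692.
τ(433 nm) = 0.0898 × (560/433)⁴ × 1.9139 = 0.0898 × 2.7977 × 1.9139 = 0.4808.
T(703)/T(433) = exp(τ_B − τ_A) = exp(0.4116) = 1.5093.

1.51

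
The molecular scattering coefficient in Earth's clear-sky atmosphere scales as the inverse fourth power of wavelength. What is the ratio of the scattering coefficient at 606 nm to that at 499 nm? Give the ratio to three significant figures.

0.460

Rayleigh scattering ∝ λ⁻⁴, so the ratio of coefficients is the inverse fourth power of the wavelength ratio.
σ(606)/σ(499) = (499/606)⁴ = (0.8234)⁴ = 0.4597.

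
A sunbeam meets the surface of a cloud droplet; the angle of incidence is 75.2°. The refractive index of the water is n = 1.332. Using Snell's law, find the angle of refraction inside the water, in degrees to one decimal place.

Snell: sin θ_r = sin θ_i / n = sin 75.2° / 1.332 = 0.9668 / 1.332 = 0.7258.
θ_r = arcsin(0.7258) = 46.54°.

46.5°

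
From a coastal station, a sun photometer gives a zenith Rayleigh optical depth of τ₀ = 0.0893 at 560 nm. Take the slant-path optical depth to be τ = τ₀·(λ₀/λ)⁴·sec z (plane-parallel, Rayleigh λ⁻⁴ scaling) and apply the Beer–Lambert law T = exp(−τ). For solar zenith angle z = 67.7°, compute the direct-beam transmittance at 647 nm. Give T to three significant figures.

sec 67.7° = 2.6354.
τ = 0.0893 × (560/647)⁴ × 2.6354 = 0.0893 × 0.5612 × 2.6354 = 0.1321.
T = exp(−0.1321) = 0.8763.

0.876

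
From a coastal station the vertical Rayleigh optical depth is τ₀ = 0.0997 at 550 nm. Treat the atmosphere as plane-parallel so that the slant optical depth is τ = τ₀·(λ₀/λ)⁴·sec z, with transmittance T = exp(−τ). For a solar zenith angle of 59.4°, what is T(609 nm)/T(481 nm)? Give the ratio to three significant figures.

Airmass: sec 59.4° = 1.9645.
τ(609 nm) = 0.0997 × (550/609)⁴ × 1.9645 = 0.0997 × 0.6652 × 1.9645 = 0.1303.
τ(481 nm) = 0.0997 × (550/481)⁴ × 1.9645 = 0.0997 × 1.7095 × 1.9645 = 0.3348.
T(609)/T(481) = exp(τ_B − τ_A) = exp(0.2045) = 1.2269.

1.23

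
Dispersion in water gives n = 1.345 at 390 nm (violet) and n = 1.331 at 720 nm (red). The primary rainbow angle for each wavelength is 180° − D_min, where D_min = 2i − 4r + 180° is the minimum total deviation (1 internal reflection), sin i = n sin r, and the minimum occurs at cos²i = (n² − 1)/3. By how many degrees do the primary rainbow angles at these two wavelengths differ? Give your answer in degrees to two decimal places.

At 390 nm (n = 1.345): cos²i = 0.26967 → i = 58.715°, r = 39.448°, D_min = 139.635°, rainbow angle = 40.365°.
At 720 nm (n = 1.331): cos²i = 0.25719 → i = 59.527°, r = 40.356°, D_min = 137.630°, rainbow angle = 42.370°.
Angular width = |40.365° − 42.370°| = 2.005°.

2.01°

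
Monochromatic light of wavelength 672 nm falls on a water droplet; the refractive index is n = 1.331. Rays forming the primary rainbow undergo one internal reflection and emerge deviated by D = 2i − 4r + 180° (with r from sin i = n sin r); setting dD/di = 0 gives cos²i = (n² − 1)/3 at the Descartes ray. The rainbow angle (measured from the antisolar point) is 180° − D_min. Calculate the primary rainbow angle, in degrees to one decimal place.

42.4°

cos²i = (1.77156 − 1)/3 = 0.25719; i = arccos(0.50714) = 59.527°.
sin r = sin 59.527°/1.331 = 0.64753; r = 40.356°.
D_min = 2·59.527° − 4·40.356° + 180° = 137.630°.
Rainbow angle = 180° − D_min = 42.370°.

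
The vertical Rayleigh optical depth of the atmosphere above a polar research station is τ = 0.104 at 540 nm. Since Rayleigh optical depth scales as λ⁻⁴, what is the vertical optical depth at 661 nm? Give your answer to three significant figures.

0.0463

τ(661 nm) = τ(540 nm) × (540/661)⁴ = 0.104 × (0.8169)⁴ = 0.104 × 0.4454 = 0.0463.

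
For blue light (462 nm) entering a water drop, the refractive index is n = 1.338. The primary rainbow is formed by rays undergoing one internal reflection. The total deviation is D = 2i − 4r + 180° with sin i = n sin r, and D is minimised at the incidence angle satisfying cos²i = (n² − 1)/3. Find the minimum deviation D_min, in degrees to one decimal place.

cos²i = (1.79024 − 1)/3 = 0.26341; i = arccos(0.51324) = 59.120°.
sin r = sin 59.120°/1.338 = 0.64144; r = 39.899°.
D_min = 2·59.120° − 4·39.899° + 180° = 138.643°.

138.6°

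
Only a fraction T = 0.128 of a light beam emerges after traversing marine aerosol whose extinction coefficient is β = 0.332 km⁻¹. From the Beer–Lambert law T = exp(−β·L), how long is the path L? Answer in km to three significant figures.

Beer–Lambert: T = exp(−βL) ⇒ L = −ln(T)/β = −ln(0.128)/0.332 = 2.0557/0.332 = 6.192 km.

6.19 km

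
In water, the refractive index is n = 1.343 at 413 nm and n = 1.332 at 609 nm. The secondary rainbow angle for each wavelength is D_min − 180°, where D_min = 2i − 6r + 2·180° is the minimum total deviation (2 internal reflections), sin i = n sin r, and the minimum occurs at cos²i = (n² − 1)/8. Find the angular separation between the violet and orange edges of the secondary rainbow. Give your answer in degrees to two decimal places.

At 413 nm (n = 1.343): cos²i = 0.10046 → i = 71.522°, r = 44.928°, D_min = 233.478°, rainbow angle = 53.478°.
At 609 nm (n = 1.332): cos²i = 0.09678 → i = 71.875°, r = 45.520°, D_min = 230.628°, rainbow angle = 50.628°.
Angular width = |53.478° − 50.628°| = 2.849°.

2.85°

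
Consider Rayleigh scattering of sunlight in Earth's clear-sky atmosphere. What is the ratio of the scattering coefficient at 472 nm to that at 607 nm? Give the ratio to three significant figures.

2.74

Rayleigh scattering ∝ λ⁻⁴, so the ratio of coefficients is the inverse fourth power of the wavelength ratio.
σ(472)/σ(607) = (607/472)⁴ = (1.2860)⁴ = 2.735.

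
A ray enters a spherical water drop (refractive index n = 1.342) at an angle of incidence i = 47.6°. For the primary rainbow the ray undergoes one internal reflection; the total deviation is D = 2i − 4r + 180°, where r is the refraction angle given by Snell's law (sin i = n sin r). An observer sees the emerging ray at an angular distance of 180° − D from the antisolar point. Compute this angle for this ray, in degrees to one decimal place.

sin r = sin 47.6° / 1.342 = 0.7385/1.342 = 0.5503; r = 33.39°.
D = 2·47.6° − 4·33.39° + 180° = 95.20° − 133.54° + 180° = 141.66°.
Angle from antisolar point = 180° − D = 38.34°.

38.3°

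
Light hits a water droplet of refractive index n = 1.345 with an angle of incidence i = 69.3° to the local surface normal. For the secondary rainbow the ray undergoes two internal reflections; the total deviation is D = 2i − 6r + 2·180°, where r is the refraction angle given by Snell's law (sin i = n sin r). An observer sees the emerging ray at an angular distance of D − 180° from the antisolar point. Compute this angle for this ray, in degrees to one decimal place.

54.2°

sin r = sin 69.3° / 1.345 = 0.9354/1.345 = 0.6955; r = 44.07°.
D = 2·69.3° − 6·44.07° + 2·180° = 138.60° − 264.40° + 360° = 234.20°.
Angle from antisolar point = D − 180° = 54.20°.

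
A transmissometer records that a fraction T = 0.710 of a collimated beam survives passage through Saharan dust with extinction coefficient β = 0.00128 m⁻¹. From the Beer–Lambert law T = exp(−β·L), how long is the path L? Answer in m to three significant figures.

268 m

Beer–Lambert: T = exp(−βL) ⇒ L = −ln(T)/β = −ln(0.710)/0.00128 = 0.3425/0.00128 = 267.6 m.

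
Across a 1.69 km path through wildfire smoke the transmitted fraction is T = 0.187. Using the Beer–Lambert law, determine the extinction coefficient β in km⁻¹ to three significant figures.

Beer–Lambert: T = exp(−βL) ⇒ β = −ln(T)/L = −ln(0.187)/1.69 = 1.6766/1.69 = 0.9921 km⁻¹.

0.992 km⁻¹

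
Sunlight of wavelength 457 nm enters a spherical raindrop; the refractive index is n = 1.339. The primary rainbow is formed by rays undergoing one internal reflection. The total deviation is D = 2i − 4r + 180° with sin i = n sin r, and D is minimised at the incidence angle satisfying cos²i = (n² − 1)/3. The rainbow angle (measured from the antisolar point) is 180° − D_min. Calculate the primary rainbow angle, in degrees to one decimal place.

cos²i = (1.79292 − 1)/3 = 0.26431; i = arccos(0.51411) = 59.062°.
sin r = sin 59.062°/1.339 = 0.64057; r = 39.834°.
D_min = 2·59.062° − 4·39.834° + 180° = 138.786°.
Rainbow angle = 180° − D_min = 41.214°.

41.2°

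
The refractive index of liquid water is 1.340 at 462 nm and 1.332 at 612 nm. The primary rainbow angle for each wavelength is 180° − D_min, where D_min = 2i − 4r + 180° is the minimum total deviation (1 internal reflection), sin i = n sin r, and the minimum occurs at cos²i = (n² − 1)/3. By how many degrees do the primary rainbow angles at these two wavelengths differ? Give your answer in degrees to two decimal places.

1.15°

At 462 nm (n = 1.340): cos²i = 0.26520 → i = 59.004°, r = 39.770°, D_min = 138.929°, rainbow angle = 41.071°.
At 612 nm (n = 1.332): cos²i = 0.25807 → i = 59.469°, r = 40.290°, D_min = 137.776°, rainbow angle = 42.224°.
Angular width = |41.071° − 42.224°| = 1.153°.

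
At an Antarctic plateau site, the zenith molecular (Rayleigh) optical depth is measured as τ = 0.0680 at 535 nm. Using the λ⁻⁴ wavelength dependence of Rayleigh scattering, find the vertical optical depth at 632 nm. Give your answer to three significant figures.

0.0349

τ(632 nm) = τ(535 nm) × (535/632)⁴ = 0.0680 × (0.8465)⁴ = 0.0680 × 0.5135 = 0.0349.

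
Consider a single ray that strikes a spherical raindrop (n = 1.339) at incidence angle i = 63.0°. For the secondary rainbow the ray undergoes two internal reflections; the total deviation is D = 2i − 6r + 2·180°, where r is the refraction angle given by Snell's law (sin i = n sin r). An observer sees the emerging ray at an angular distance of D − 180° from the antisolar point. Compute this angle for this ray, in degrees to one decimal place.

sin r = sin 63.0° / 1.339 = 0.8910/1.339 = 0.6654; r = 41.72°.
D = 2·63.0° − 6·41.72° + 2·180° = 126.00° − 250.29° + 360° = 235.71°.
Angle from antisolar point = D − 180° = 55.71°.

55.7°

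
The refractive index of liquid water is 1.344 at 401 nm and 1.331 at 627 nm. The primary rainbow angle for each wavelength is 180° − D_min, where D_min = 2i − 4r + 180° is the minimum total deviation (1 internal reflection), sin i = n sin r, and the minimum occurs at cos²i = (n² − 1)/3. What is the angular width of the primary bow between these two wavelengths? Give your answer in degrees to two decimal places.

1.86°

At 401 nm (n = 1.344): cos²i = 0.26878 → i = 58.772°, r = 39.512°, D_min = 139.495°, rainbow angle = 40.505°.
At 627 nm (n = 1.331): cos²i = 0.25719 → i = 59.527°, r = 40.356°, D_min = 137.630°, rainbow angle = 42.370°.
Angular width = |40.505° − 42.370°| = 1.865°.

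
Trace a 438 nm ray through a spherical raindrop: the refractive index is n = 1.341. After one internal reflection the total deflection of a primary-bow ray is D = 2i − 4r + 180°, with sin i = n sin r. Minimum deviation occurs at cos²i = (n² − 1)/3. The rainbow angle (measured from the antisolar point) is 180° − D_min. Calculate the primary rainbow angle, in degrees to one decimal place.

40.9°

cos²i = (1.79828 − 1)/3 = 0.26609; i = arccos(0.51584) = 58.946°.
sin r = sin 58.946°/1.341 = 0.63884; r = 39.705°.
D_min = 2·58.946° − 4·39.705° + 180° = 139.071°.
Rainbow angle = 180° − D_min = 40.929°.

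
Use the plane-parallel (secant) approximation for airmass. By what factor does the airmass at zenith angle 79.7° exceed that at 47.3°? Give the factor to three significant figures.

X(79.7°)/X(47.3°) = sec 79.7° / sec 47.3° = cos 47.3° / cos 79.7° = 0.6782/0.1788 = 3.7928.

3.79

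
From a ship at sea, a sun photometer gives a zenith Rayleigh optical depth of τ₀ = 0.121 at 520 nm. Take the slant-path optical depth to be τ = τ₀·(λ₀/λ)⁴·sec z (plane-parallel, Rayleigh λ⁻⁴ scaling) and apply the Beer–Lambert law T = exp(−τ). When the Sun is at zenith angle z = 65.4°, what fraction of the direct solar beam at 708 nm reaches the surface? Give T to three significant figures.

sec 65.4° = 2.4022.
τ = 0.121 × (520/708)⁴ × 2.4022 = 0.121 × 0.2910 × 2.4022 = 0.0846.
T = exp(−0.0846) = 0.9189.

0.919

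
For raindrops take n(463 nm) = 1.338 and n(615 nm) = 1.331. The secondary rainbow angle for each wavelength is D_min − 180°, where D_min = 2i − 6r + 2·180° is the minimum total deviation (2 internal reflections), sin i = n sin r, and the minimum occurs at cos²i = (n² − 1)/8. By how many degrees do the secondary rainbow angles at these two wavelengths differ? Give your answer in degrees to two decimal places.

1.83°

At 463 nm (n = 1.338): cos²i = 0.09878 → i = 71.682°, r = 45.195°, D_min = 232.193°, rainbow angle = 52.193°.
At 615 nm (n = 1.331): cos²i = 0.09645 → i = 71.907°, r = 45.575°, D_min = 230.365°, rainbow angle = 50.365°.
Angular width = |52.193° − 50.365°| = 1.828°.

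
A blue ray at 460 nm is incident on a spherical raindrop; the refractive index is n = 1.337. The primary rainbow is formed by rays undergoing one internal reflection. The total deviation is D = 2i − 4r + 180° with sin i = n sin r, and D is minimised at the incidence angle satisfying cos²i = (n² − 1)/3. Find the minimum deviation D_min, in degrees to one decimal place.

cos²i = (1.78757 − 1)/3 = 0.26252; i = arccos(0.51237) = 59.178°.
sin r = sin 59.178°/1.337 = 0.64231; r = 39.964°.
D_min = 2·59.178° − 4·39.964° + 180° = 138.500°.

138.5°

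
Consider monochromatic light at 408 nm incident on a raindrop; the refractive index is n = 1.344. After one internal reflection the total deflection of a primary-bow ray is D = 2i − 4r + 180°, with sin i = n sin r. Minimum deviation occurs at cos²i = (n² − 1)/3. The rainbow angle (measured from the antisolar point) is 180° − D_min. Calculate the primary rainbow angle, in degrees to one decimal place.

40.5°

cos²i = (1.80634 − 1)/3 = 0.26878; i = arccos(0.51844) = 58.772°.
sin r = sin 58.772°/1.344 = 0.63625; r = 39.512°.
D_min = 2·58.772° − 4·39.512° + 180° = 139.495°.
Rainbow angle = 180° − D_min = 40.505°.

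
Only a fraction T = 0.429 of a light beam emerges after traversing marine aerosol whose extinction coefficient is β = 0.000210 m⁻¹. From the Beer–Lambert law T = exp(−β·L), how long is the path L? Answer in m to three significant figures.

Beer–Lambert: T = exp(−βL) ⇒ L = −ln(T)/β = −ln(0.429)/0.000210 = 0.8463/0.000210 = 4030 m.

4030 m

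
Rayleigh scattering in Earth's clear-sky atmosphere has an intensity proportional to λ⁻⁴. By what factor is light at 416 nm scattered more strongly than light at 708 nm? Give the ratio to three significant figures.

Rayleigh scattering ∝ λ⁻⁴, so the ratio of coefficients is the inverse fourth power of the wavelength ratio.
σ(416)/σ(708) = (708/416)⁴ = (1.7019)⁴ = 8.39.

8.39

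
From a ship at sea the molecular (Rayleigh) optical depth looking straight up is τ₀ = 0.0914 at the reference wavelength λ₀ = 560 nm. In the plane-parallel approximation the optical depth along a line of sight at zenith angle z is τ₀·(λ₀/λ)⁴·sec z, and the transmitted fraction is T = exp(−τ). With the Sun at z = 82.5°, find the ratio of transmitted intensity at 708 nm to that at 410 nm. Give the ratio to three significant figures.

Airmass: sec 82.5° = 7.6613.
τ(708 nm) = 0.0914 × (560/708)⁴ × 7.6613 = 0.0914 × 0.3914 × 7.6613 = 0.2741.
τ(410 nm) = 0.0914 × (560/410)⁴ × 7.6613 = 0.0914 × 3.4803 × 7.6613 = 2.4371.
T(708)/T(410) = exp(τ_B − τ_A) = exp(2.1630) = 8.6970.

8.70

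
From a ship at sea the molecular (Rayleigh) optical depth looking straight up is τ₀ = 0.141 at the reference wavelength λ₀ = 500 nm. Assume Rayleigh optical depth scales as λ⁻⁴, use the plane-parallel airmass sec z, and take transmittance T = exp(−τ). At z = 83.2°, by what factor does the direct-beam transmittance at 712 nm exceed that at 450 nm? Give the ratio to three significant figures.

4.60

Airmass: sec 83.2° = 8.4457.
τ(712 nm) = 0.141 × (500/712)⁴ × 8.4457 = 0.141 × 0.2432 × 8.4457 = 0.2896.
τ(450 nm) = 0.141 × (500/450)⁴ × 8.4457 = 0.141 × 1.5242 × 8.4457 = 1.8150.
T(712)/T(450) = exp(τ_B − τ_A) = exp(1.5254) = 4.5971.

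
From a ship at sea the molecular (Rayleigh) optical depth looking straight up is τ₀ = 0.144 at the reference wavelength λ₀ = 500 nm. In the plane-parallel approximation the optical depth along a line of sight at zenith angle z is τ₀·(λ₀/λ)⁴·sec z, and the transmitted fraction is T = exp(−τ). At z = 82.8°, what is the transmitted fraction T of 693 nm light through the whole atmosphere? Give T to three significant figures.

sec 82.8° = 7.9787.
τ = 0.144 × (500/693)⁴ × 7.9787 = 0.144 × 0.2710 × 7.9787 = 0.3113.
T = exp(−0.3113) = 0.7325.

0.732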